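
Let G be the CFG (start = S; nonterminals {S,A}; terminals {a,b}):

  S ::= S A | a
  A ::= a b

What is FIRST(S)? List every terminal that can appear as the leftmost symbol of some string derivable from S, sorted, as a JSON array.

FIRST sets, iterate to fixpoint:
iter 1:
  A via A→a b: +{a}
  S via S→a: +{a}
  FIRST[S]={a}  FIRST[A]={a}
iter 2: (no change)
  FIRST[S]={a}  FIRST[A]={a}

FIRST(S) = ["a"]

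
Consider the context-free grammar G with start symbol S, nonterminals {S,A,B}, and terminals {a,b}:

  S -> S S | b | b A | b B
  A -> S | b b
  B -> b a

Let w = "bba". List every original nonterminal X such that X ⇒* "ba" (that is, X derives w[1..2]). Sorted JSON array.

CNF form of G:
  S -> S S | T0 A | T0 B | b
  A -> S S | T0 A | T0 B | T0 T0 | b
  B -> T0 T1
  T0 -> b
  T1 -> a

CYK fill, restricted to cells inside w[1..2]:
  T[1,1] 'b' = {A,S,T0}  orig:{A,S}
  T[2,2] 'a' = {T1}  orig:{}
  T[1,2] 'ba' = {B}

Original NTs in T[1,2] deriving "ba": ["B"]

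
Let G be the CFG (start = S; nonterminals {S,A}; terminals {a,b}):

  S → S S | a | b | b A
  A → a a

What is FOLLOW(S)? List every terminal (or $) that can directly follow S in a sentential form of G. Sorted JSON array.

FIRST sets, iterate to fixpoint:
[1]
  A via A→a a: +{a}
  S via S→a: +{a}
  S via S→b: +{b}
  S: {a,b}  A: {a}
[2] (no change)
  S: {a,b}  A: {a}

FOLLOW iteration:
initialize: $ ∈ FOLLOW(S)
pass 1:
  S→S S: FOLLOW(S) ⊇ FIRST(S) = {a,b}; new: +{a,b}
  S→b A: FOLLOW(A) ⊇ FOLLOW(S) ⊇ {$,a,b}; new: +{$,a,b}
  FOLLOW(S)={$,a,b}  FOLLOW(A)={$,a,b}
pass 2: — fixpoint
  FOLLOW(S)={$,a,b}  FOLLOW(A)={$,a,b}

FOLLOW(S) = ["$", "a", "b"]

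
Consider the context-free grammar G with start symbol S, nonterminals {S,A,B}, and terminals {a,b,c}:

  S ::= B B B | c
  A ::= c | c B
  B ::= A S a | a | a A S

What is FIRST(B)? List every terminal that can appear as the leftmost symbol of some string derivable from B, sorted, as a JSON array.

FIRST sets, iterate to fixpoint:
round 1:
  A via A→c: +{c}
  B via B→A S a: +{c}
  B via B→a: +{a}
  S via S→B B B: +{a,c}
  S: {a,c}  A: {c}  B: {a,c}
round 2: (no change)
  S: {a,c}  A: {c}  B: {a,c}

FIRST(B) = ["a", "c"]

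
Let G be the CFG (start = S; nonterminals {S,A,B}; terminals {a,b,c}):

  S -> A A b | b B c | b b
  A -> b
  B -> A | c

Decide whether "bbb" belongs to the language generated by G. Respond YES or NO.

CNF form of G:
  S -> A X2 | T0 T0 | T0 X3
  A -> b
  B -> b | c
  T0 -> b
  T1 -> c
  X2 -> A T0
  X3 -> B T1

CYK fill:
  [0..0]={A,B,T0}  "b"  orig:{A,B}
  [1..1]={A,B,T0}  "b"  orig:{A,B}
  [2..2]={A,B,T0}  "b"  orig:{A,B}
  [0..1]={S,X2}  "bb"  orig:{S}
  [1..2]={S,X2}  "bb"  orig:{S}
  [0..2]={S}  "bbb"

S ∈ T[0,2] ⇒ YES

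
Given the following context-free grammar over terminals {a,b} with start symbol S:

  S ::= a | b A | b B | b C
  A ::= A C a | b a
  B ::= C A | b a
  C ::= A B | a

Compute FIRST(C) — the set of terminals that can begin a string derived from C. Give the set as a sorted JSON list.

FIRST iteration:
[1]
  A via A→b a: +{b}
  B via B→b a: +{b}
  C via C→A B: +{b}
  C via C→a: +{a}
  S via S→a: +{a}
  S via S→b A: +{b}
  S: {a,b}  A: {b}  B: {b}  C: {a,b}
[2]
  B via B→C A: +{a}
  S: {a,b}  A: {b}  B: {a,b}  C: {a,b}
[3] done
  S: {a,b}  A: {b}  B: {a,b}  C: {a,b}

FIRST(C) = ["a", "b"]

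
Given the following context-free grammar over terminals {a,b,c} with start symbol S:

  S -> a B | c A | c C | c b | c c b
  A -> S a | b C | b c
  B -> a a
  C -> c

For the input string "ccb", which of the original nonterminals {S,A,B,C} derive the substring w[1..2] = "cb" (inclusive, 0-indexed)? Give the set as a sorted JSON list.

CNF form of G:
  S -> T0 B | T2 A | T2 C | T2 T1 | T2 X3
  A -> S T0 | T1 C | T1 T2
  B -> T0 T0
  C -> c
  T0 -> a
  T1 -> b
  T2 -> c
  X3 -> T2 T1

CYK table (by increasing span) — only the sub-triangle for w[1..2]:
  [1..1]={C,T2}  "c"  orig:{C}
  [2..2]={T1}  "b"  orig:{}
  [1..2]={S,X3}  "cb"  orig:{S}

Original NTs in T[1,2] deriving "cb": ["S"]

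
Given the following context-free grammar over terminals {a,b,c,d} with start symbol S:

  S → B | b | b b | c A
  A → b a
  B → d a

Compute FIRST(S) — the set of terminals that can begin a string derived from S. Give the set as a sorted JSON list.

FIRST sets, iterate to fixpoint:
round 1:
  A via A→b a: +{b}
  B via B→d a: +{d}
  S via S→B: +{d}
  S via S→b: +{b}
  S via S→c A: +{c}
  S: {b,c,d}  A: {b}  B: {d}
round 2: (stable)
  S: {b,c,d}  A: {b}  B: {d}

FIRST(S) = ["b", "c", "d"]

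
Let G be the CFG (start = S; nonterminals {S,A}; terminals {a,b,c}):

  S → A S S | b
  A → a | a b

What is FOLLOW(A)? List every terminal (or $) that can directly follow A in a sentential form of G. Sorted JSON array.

FIRST sets, iterate to fixpoint:
pass 1:
  A via A→a: +{a}
  S via S→A S S: +{a}
  S via S→b: +{b}
  FIRST(S)={a,b}  FIRST(A)={a}
pass 2: (no change)
  FIRST(S)={a,b}  FIRST(A)={a}

FOLLOW iteration:
FOLLOW(S) := {$}
pass 1:
  S→A S S: FOLLOW(A) ⊇ FIRST(S) = {a,b}; new: +{a,b}
  S→A S S: FOLLOW(S) ⊇ FIRST(S) = {a,b}; new: +{a,b}
  FOLLOW(S)={$,a,b}  FOLLOW(A)={a,b}
pass 2: (no change)
  FOLLOW(S)={$,a,b}  FOLLOW(A)={a,b}

FOLLOW(A) = ["a", "b"]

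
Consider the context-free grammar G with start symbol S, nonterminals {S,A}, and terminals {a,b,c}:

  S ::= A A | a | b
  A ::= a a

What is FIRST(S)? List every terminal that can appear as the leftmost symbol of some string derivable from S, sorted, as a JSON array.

FIRST sets, iterate to fixpoint:
pass 1:
  A via A→a a: +{a}
  S via S→A A: +{a}
  S via S→b: +{b}
  S: {a,b}  A: {a}
pass 2: — fixpoint
  S: {a,b}  A: {a}

FIRST(S) = ["a", "b"]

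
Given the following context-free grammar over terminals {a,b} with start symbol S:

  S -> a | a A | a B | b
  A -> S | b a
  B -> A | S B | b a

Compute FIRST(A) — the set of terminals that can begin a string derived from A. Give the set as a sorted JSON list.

FIRST sets, iterate to fixpoint:
[1]
  A via A→b a: +{b}
  B via B→A: +{b}
  S via S→a: +{a}
  S via S→b: +{b}
  FIRST(S)={a,b}  FIRST(A)={b}  FIRST(B)={b}
[2]
  A via A→S: +{a}
  B via B→A: +{a}
  FIRST(S)={a,b}  FIRST(A)={a,b}  FIRST(B)={a,b}
[3] (no change)
  FIRST(S)={a,b}  FIRST(A)={a,b}  FIRST(B)={a,b}

FIRST(A) = ["a", "b"]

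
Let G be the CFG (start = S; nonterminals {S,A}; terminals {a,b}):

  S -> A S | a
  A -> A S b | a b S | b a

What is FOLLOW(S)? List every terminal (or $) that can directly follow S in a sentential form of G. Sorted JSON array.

FIRST sets, iterate to fixpoint:
[1]
  A via A→a b S: +{a}
  A via A→b a: +{b}
  S via S→A S: +{a,b}
  FIRST(S)={a,b}  FIRST(A)={a,b}
[2] (no change)
  FIRST(S)={a,b}  FIRST(A)={a,b}

Compute FOLLOW by fixpoint:
FOLLOW(S) := {$}
[1]
  A→A S b: FOLLOW(A) ⊇ FIRST(S) = {a,b}; new: +{a,b}
  A→A S b: FOLLOW(S) ⊇ FIRST(b) = {b}; new: +{b}
  A→a b S: FOLLOW(S) ⊇ FOLLOW(A) ⊇ {a,b}; new: +{a}
  S: {$,a,b}  A: {a,b}
[2] — fixpoint
  S: {$,a,b}  A: {a,b}

FOLLOW(S) = ["$", "a", "b"]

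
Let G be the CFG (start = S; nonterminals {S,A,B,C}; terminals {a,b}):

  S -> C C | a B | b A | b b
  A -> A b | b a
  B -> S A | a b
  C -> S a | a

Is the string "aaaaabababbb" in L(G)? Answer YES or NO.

Convert to CNF:
  S -> C C | T0 A | T0 T0 | T1 B
  A -> A T0 | T0 T1
  B -> S A | T1 T0
  C -> S T1 | a
  T0 -> b
  T1 -> a

Fill CYK table bottom-up:
  T[0,0] 'a' = {C,T1}  orig:{C}
  T[1,1] 'a' = {C,T1}  orig:{C}
  T[2,2] 'a' = {C,T1}  orig:{C}
  T[3,3] 'a' = {C,T1}  orig:{C}
  T[4,4] 'a' = {C,T1}  orig:{C}
  T[5,5] 'b' = {T0}  orig:{}
  T[6,6] 'a' = {C,T1}  orig:{C}
  T[7,7] 'b' = {T0}  orig:{}
  T[8,8] 'a' = {C,T1}  orig:{C}
  T[9,9] 'b' = {T0}  orig:{}
  T[10,10] 'b' = {T0}  orig:{}
  T[11,11] 'b' = {T0}  orig:{}
  T[0,1] 'aa' = {S}
  T[1,2] 'aa' = {S}
  T[2,3] 'aa' = {S}
  T[3,4] 'aa' = {S}
  T[4,5] 'ab' = {B}
  T[5,6] 'ba' = {A}
  T[6,7] 'ab' = {B}
  T[7,8] 'ba' = {A}
  T[8,9] 'ab' = {B}
  T[9,10] 'bb' = {S}
  T[10,11] 'bb' = {S}
  T[0,2] 'aaa' = {C}
  T[1,3] 'aaa' = {C}
  T[2,4] 'aaa' = {C}
  T[3,5] 'aab' = {S}
  T[4,6] 'aba' = ∅
  T[5,7] 'bab' = {A}
  T[6,8] 'aba' = ∅
  T[7,9] 'bab' = {A}
  T[8,10] 'abb' = ∅
  T[9,11] 'bbb' = ∅
  T[0,3] 'aaaa' = {S}
  T[1,4] 'aaaa' = {S}
  T[2,5] 'aaab' = ∅
  T[3,6] 'aaba' = {B,C}
  T[4,7] 'abab' = ∅
  T[5,8] 'baba' = ∅
  T[6,9] 'abab' = ∅
  T[7,10] 'babb' = {A}
  T[8,11] 'abbb' = ∅
  T[0,4] 'aaaaa' = {C}
  T[1,5] 'aaaab' = ∅
  T[2,6] 'aaaba' = {S}
  T[3,7] 'aabab' = {B}
  T[4,8] 'ababa' = ∅
  T[5,9] 'babab' = ∅
  T[6,10] 'ababb' = ∅
  T[7,11] 'babbb' = {A}
  T[0,5] 'aaaaab' = ∅
  T[1,6] 'aaaaba' = {B}
  T[2,7] 'aaabab' = {S}
  T[3,8] 'aababa' = ∅
  T[4,9] 'ababab' = ∅
  T[5,10] 'bababb' = ∅
  T[6,11] 'ababbb' = ∅
  T[0,6] 'aaaaaba' = {S}
  T[1,7] 'aaaabab' = {B}
  T[2,8] 'aaababa' = {B,C}
  T[3,9] 'aababab' = ∅
  T[4,10] 'abababb' = ∅
  T[5,11] 'bababbb' = ∅
  T[0,7] 'aaaaabab' = {S}
  T[1,8] 'aaaababa' = {S}
  T[2,9] 'aaababab' = {B}
  T[3,10] 'aabababb' = ∅
  T[4,11] 'abababbb' = ∅
  T[0,8] 'aaaaababa' = {B,C}
  T[1,9] 'aaaababab' = {S}
  T[2,10] 'aaabababb' = {B}
  T[3,11] 'aabababbb' = ∅
  T[0,9] 'aaaaababab' = {B}
  T[1,10] 'aaaabababb' = {S}
  T[2,11] 'aaabababbb' = {B}
  T[0,10] 'aaaaabababb' = {B}
  T[1,11] 'aaaabababbb' = {S}
  T[0,11] 'aaaaabababbb' = {B}

S ∉ T[0,11] ⇒ NO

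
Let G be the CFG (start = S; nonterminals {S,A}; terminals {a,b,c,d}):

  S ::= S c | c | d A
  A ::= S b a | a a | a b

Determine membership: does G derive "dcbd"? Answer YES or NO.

Convert to CNF:
  S -> S T2 | T3 A | c
  A -> S X4 | T1 T0 | T1 T1
  T0 -> b
  T1 -> a
  T2 -> c
  T3 -> d
  X4 -> T0 T1

Fill CYK table bottom-up:
  cell(0,0) d: {T3}  orig:{}
  cell(1,1) c: {S,T2}  orig:{S}
  cell(2,2) b: {T0}  orig:{}
  cell(3,3) d: {T3}  orig:{}
  cell(0,1) dc: ∅
  cell(1,2) cb: ∅
  cell(2,3) bd: ∅
  cell(0,2) dcb: ∅
  cell(1,3) cbd: ∅
  cell(0,3) dcbd: ∅

S ∉ T[0,3] ⇒ NO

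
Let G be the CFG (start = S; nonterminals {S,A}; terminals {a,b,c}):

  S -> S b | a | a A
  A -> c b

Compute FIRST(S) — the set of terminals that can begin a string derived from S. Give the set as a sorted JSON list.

Compute FIRST by fixpoint:
pass 1:
  A via A→c b: +{c}
  S via S→a: +{a}
  S: {a}  A: {c}
pass 2: (stable)
  S: {a}  A: {c}

FIRST(S) = ["a"]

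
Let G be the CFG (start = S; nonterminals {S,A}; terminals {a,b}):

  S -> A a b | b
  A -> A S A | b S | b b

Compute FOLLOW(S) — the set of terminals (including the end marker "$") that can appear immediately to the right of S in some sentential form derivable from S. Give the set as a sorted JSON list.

FIRST sets, iterate to fixpoint:
pass 1:
  A via A→b S: +{b}
  S via S→A a b: +{b}
  FIRST(S)={b}  FIRST(A)={b}
pass 2: (no change)
  FIRST(S)={b}  FIRST(A)={b}

Compute FOLLOW by fixpoint:
FOLLOW(S) := {$}
iter 1:
  A→A S A: FOLLOW(A) ⊇ FIRST(S) = {b}; new: +{b}
  A→A S A: FOLLOW(S) ⊇ FIRST(A) = {b}; new: +{b}
  S→A a b: FOLLOW(A) ⊇ FIRST(a) = {a}; new: +{a}
  FOLLOW(S)={$,b}  FOLLOW(A)={a,b}
iter 2:
  A→b S: FOLLOW(S) ⊇ FOLLOW(A) ⊇ {a,b}; new: +{a}
  FOLLOW(S)={$,a,b}  FOLLOW(A)={a,b}
iter 3: (no change)
  FOLLOW(S)={$,a,b}  FOLLOW(A)={a,b}

FOLLOW(S) = ["$", "a", "b"]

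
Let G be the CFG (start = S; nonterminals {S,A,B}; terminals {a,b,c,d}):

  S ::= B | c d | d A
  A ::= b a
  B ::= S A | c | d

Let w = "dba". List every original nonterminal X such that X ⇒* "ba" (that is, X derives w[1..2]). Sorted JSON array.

Convert to CNF:
  S -> S A | T2 T3 | T3 A | c | d
  A -> T0 T1
  B -> S A | c | d
  T0 -> b
  T1 -> a
  T2 -> c
  T3 -> d

Fill CYK table bottom-up, restricted to cells inside w[1..2]:
  cell(1,1) b: {T0}  orig:{}
  cell(2,2) a: {T1}  orig:{}
  cell(1,2) ba: {A}

Original NTs in T[1,2] deriving "ba": ["A"]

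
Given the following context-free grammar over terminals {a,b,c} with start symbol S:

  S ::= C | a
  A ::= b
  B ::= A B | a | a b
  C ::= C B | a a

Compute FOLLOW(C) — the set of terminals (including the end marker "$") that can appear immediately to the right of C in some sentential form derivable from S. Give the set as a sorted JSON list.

FIRST iteration:
iter 1:
  A via A→b: +{b}
  B via B→A B: +{b}
  B via B→a: +{a}
  C via C→a a: +{a}
  S via S→C: +{a}
  FIRST[S]={a}  FIRST[A]={b}  FIRST[B]={a,b}  FIRST[C]={a}
iter 2: — fixpoint
  FIRST[S]={a}  FIRST[A]={b}  FIRST[B]={a,b}  FIRST[C]={a}

FOLLOW iteration:
seed FOLLOW(S) with $
pass 1:
  B→A B: FOLLOW(A) ⊇ FIRST(B) = {a,b}; new: +{a,b}
  C→C B: FOLLOW(C) ⊇ FIRST(B) = {a,b}; new: +{a,b}
  C→C B: FOLLOW(B) ⊇ FOLLOW(C) ⊇ {a,b}; new: +{a,b}
  S→C: FOLLOW(C) ⊇ FOLLOW(S) ⊇ {$}; new: +{$}
  FOLLOW(S)={$}  FOLLOW(A)={a,b}  FOLLOW(B)={a,b}  FOLLOW(C)={$,a,b}
pass 2:
  C→C B: FOLLOW(B) ⊇ FOLLOW(C) ⊇ {$,a,b}; new: +{$}
  FOLLOW(S)={$}  FOLLOW(A)={a,b}  FOLLOW(B)={$,a,b}  FOLLOW(C)={$,a,b}
pass 3: (stable)
  FOLLOW(S)={$}  FOLLOW(A)={a,b}  FOLLOW(B)={$,a,b}  FOLLOW(C)={$,a,b}

FOLLOW(C) = ["$", "a", "b"]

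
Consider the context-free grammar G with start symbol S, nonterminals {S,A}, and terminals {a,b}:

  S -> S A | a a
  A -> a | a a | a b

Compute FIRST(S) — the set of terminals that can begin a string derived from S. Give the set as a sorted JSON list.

FIRST iteration:
pass 1:
  A via A→a: +{a}
  S via S→a a: +{a}
  S: {a}  A: {a}
pass 2: (stable)
  S: {a}  A: {a}

FIRST(S) = ["a"]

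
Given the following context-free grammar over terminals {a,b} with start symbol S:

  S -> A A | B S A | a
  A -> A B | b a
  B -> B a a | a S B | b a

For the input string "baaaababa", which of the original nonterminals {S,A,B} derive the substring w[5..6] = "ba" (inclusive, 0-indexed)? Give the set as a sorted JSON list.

Convert to CNF:
  S -> A A | B X4 | a
  A -> A B | T0 T1
  B -> B X2 | T0 T1 | T1 X3
  T0 -> b
  T1 -> a
  X2 -> T1 T1
  X3 -> S B
  X4 -> S A

Fill CYK table bottom-up — only the sub-triangle for w[5..6]:
  cell(5,5) b: {T0}  orig:{}
  cell(6,6) a: {S,T1}  orig:{S}
  cell(5,6) ba: {A,B}

Original NTs in T[5,6] deriving "ba": ["A", "B"]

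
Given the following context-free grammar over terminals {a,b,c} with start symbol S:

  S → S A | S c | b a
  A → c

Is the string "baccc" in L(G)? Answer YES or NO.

CNF form of G:
  S -> S A | S T0 | T1 T2
  A -> c
  T0 -> c
  T1 -> b
  T2 -> a

CYK table (by increasing span):
  T[0,0] 'b' = {T1}  orig:{}
  T[1,1] 'a' = {T2}  orig:{}
  T[2,2] 'c' = {A,T0}  orig:{A}
  T[3,3] 'c' = {A,T0}  orig:{A}
  T[4,4] 'c' = {A,T0}  orig:{A}
  T[0,1] 'ba' = {S}
  T[1,2] 'ac' = ∅
  T[2,3] 'cc' = ∅
  T[3,4] 'cc' = ∅
  T[0,2] 'bac' = {S}
  T[1,3] 'acc' = ∅
  T[2,4] 'ccc' = ∅
  T[0,3] 'bacc' = {S}
  T[1,4] 'accc' = ∅
  T[0,4] 'baccc' = {S}

S ∈ T[0,4] ⇒ YES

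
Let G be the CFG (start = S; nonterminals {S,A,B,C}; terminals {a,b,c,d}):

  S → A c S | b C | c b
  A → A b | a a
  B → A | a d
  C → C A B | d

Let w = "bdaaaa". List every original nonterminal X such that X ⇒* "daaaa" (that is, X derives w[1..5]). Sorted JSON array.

Convert to CNF:
  S -> A X5 | T0 C | T3 T0
  A -> A T0 | T1 T1
  B -> A T0 | T1 T1 | T1 T2
  C -> C X4 | d
  T0 -> b
  T1 -> a
  T2 -> d
  T3 -> c
  X4 -> A B
  X5 -> T3 S

Fill CYK table bottom-up — only the sub-triangle for w[1..5]:
  T[1,1] 'd' = {C,T2}  orig:{C}
  T[2,2] 'a' = {T1}  orig:{}
  T[3,3] 'a' = {T1}  orig:{}
  T[4,4] 'a' = {T1}  orig:{}
  T[5,5] 'a' = {T1}  orig:{}
  T[1,2] 'da' = ∅
  T[2,3] 'aa' = {A,B}
  T[3,4] 'aa' = {A,B}
  T[4,5] 'aa' = {A,B}
  T[1,3] 'daa' = ∅
  T[2,4] 'aaa' = ∅
  T[3,5] 'aaa' = ∅
  T[1,4] 'daaa' = ∅
  T[2,5] 'aaaa' = {X4}  orig:{}
  T[1,5] 'daaaa' = {C}

Original NTs in T[1,5] deriving "daaaa": ["C"]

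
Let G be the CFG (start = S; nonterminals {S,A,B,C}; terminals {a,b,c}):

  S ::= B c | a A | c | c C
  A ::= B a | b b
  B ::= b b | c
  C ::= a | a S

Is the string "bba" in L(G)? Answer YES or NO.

Convert to CNF:
  S -> B T2 | T0 A | T2 C | c
  A -> B T0 | T1 T1
  B -> T1 T1 | c
  C -> T0 S | a
  T0 -> a
  T1 -> b
  T2 -> c

CYK table (by increasing span):
  cell(0,0) b: {T1}  orig:{}
  cell(1,1) b: {T1}  orig:{}
  cell(2,2) a: {C,T0}  orig:{C}
  cell(0,1) bb: {A,B}
  cell(1,2) ba: ∅
  cell(0,2) bba: {A}

S ∉ T[0,2] ⇒ NO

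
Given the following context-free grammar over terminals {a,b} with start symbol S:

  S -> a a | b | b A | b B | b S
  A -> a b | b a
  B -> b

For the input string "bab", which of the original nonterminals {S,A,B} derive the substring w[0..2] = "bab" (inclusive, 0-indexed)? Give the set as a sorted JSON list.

CNF form of G:
  S -> T0 T0 | T1 A | T1 B | T1 S | b
  A -> T0 T1 | T1 T0
  B -> b
  T0 -> a
  T1 -> b

Fill CYK table bottom-up — only the sub-triangle for w[0..2]:
  [0..0]={B,S,T1}  "b"  orig:{B,S}
  [1..1]={T0}  "a"  orig:{}
  [2..2]={B,S,T1}  "b"  orig:{B,S}
  [0..1]={A}  "ba"
  [1..2]={A}  "ab"
  [0..2]={S}  "bab"

Original NTs in T[0,2] deriving "bab": ["S"]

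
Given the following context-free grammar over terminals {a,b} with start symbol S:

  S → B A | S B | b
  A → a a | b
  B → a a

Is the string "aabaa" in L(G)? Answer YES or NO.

Convert to CNF:
  S -> B A | S B | b
  A -> T0 T0 | b
  B -> T0 T0
  T0 -> a

CYK table (by increasing span):
  [0..0]={T0}  "a"  orig:{}
  [1..1]={T0}  "a"  orig:{}
  [2..2]={A,S}  "b"
  [3..3]={T0}  "a"  orig:{}
  [4..4]={T0}  "a"  orig:{}
  [0..1]={A,B}  "aa"
  [1..2]=∅  "ab"
  [2..3]=∅  "ba"
  [3..4]={A,B}  "aa"
  [0..2]={S}  "aab"
  [1..3]=∅  "aba"
  [2..4]={S}  "baa"
  [0..3]=∅  "aaba"
  [1..4]=∅  "abaa"
  [0..4]={S}  "aabaa"

S ∈ T[0,4] ⇒ YES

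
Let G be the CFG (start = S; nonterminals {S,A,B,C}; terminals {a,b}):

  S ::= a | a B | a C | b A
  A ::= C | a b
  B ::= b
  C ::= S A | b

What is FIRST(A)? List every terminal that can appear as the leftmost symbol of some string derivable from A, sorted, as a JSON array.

Compute FIRST by fixpoint:
pass 1:
  A via A→a b: +{a}
  B via B→b: +{b}
  C via C→b: +{b}
  S via S→a: +{a}
  S via S→b A: +{b}
  FIRST(S)={a,b}  FIRST(A)={a}  FIRST(B)={b}  FIRST(C)={b}
pass 2:
  A via A→C: +{b}
  C via C→S A: +{a}
  FIRST(S)={a,b}  FIRST(A)={a,b}  FIRST(B)={b}  FIRST(C)={a,b}
pass 3: (no change)
  FIRST(S)={a,b}  FIRST(A)={a,b}  FIRST(B)={b}  FIRST(C)={a,b}

FIRST(A) = ["a", "b"]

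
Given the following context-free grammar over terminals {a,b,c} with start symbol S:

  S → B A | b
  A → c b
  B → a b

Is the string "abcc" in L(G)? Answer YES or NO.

CNF form of G:
  S -> B A | b
  A -> T0 T1
  B -> T2 T1
  T0 -> c
  T1 -> b
  T2 -> a

CYK table (by increasing span):
  T[0,0] 'a' = {T2}  orig:{}
  T[1,1] 'b' = {S,T1}  orig:{S}
  T[2,2] 'c' = {T0}  orig:{}
  T[3,3] 'c' = {T0}  orig:{}
  T[0,1] 'ab' = {B}
  T[1,2] 'bc' = ∅
  T[2,3] 'cc' = ∅
  T[0,2] 'abc' = ∅
  T[1,3] 'bcc' = ∅
  T[0,3] 'abcc' = ∅

S ∉ T[0,3] ⇒ NO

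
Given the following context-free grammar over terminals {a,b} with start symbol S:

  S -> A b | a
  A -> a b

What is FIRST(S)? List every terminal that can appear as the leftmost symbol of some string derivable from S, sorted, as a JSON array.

Compute FIRST by fixpoint:
pass 1:
  A via A→a b: +{a}
  S via S→A b: +{a}
  FIRST(S)={a}  FIRST(A)={a}
pass 2: — fixpoint
  FIRST(S)={a}  FIRST(A)={a}

FIRST(S) = ["a"]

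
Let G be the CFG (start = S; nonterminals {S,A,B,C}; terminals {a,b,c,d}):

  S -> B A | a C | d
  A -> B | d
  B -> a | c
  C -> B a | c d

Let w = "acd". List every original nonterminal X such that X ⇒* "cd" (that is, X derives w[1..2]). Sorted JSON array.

CNF form of G:
  S -> B A | T0 C | d
  A -> a | c | d
  B -> a | c
  C -> B T0 | T1 T2
  T0 -> a
  T1 -> c
  T2 -> d

CYK table (by increasing span) (cells [i..j] with 1 ≤ i ≤ j ≤ 2 only):
  cell(1,1) c: {A,B,T1}  orig:{A,B}
  cell(2,2) d: {A,S,T2}  orig:{A,S}
  cell(1,2) cd: {C,S}

Original NTs in T[1,2] deriving "cd": ["C", "S"]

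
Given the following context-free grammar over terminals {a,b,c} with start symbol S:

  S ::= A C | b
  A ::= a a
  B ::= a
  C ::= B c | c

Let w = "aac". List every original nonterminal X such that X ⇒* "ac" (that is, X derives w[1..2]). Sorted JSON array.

Convert to CNF:
  S -> A C | b
  A -> T0 T0
  B -> a
  C -> B T1 | c
  T0 -> a
  T1 -> c

CYK table (by increasing span) — only the sub-triangle for w[1..2]:
  cell(1,1) a: {B,T0}  orig:{B}
  cell(2,2) c: {C,T1}  orig:{C}
  cell(1,2) ac: {C}

Original NTs in T[1,2] deriving "ac": ["C"]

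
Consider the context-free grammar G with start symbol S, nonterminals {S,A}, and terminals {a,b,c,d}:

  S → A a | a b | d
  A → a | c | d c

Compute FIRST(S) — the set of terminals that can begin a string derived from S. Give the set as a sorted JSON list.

FIRST sets, iterate to fixpoint:
[1]
  A via A→a: +{a}
  A via A→c: +{c}
  A via A→d c: +{d}
  S via S→A a: +{a,c,d}
  FIRST(S)={a,c,d}  FIRST(A)={a,c,d}
[2] done
  FIRST(S)={a,c,d}  FIRST(A)={a,c,d}

FIRST(S) = ["a", "c", "d"]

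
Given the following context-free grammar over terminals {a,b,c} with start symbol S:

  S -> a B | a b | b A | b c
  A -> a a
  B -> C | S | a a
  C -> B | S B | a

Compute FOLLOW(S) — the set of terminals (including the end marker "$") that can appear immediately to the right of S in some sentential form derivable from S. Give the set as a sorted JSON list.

Compute FIRST by fixpoint:
pass 1:
  A via A→a a: +{a}
  B via B→a a: +{a}
  C via C→B: +{a}
  S via S→a B: +{a}
  S via S→b A: +{b}
  S: {a,b}  A: {a}  B: {a}  C: {a}
pass 2:
  B via B→S: +{b}
  C via C→B: +{b}
  S: {a,b}  A: {a}  B: {a,b}  C: {a,b}
pass 3: done
  S: {a,b}  A: {a}  B: {a,b}  C: {a,b}

FOLLOW iteration:
FOLLOW(S) := {$}
round 1:
  C→S B: FOLLOW(S) ⊇ FIRST(B) = {a,b}; new: +{a,b}
  S→a B: FOLLOW(B) ⊇ FOLLOW(S) ⊇ {$,a,b}; new: +{$,a,b}
  S→b A: FOLLOW(A) ⊇ FOLLOW(S) ⊇ {$,a,b}; new: +{$,a,b}
  S: {$,a,b}  A: {$,a,b}  B: {$,a,b}  C: {}
round 2:
  B→C: FOLLOW(C) ⊇ FOLLOW(B) ⊇ {$,a,b}; new: +{$,a,b}
  S: {$,a,b}  A: {$,a,b}  B: {$,a,b}  C: {$,a,b}
round 3: — fixpoint
  S: {$,a,b}  A: {$,a,b}  B: {$,a,b}  C: {$,a,b}

FOLLOW(S) = ["$", "a", "b"]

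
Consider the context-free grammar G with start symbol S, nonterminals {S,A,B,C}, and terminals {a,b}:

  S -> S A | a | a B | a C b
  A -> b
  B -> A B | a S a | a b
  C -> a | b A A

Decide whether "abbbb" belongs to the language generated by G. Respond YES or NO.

Convert to CNF:
  S -> S A | T0 B | T0 X4 | a
  A -> b
  B -> A B | T0 T1 | T0 X2
  C -> T1 X3 | a
  T0 -> a
  T1 -> b
  X2 -> S T0
  X3 -> A A
  X4 -> C T1

CYK fill:
  cell(0,0) a: {C,S,T0}  orig:{C,S}
  cell(1,1) b: {A,T1}  orig:{A}
  cell(2,2) b: {A,T1}  orig:{A}
  cell(3,3) b: {A,T1}  orig:{A}
  cell(4,4) b: {A,T1}  orig:{A}
  cell(0,1) ab: {B,S,X4}  orig:{B,S}
  cell(1,2) bb: {X3}  orig:{}
  cell(2,3) bb: {X3}  orig:{}
  cell(3,4) bb: {X3}  orig:{}
  cell(0,2) abb: {S}
  cell(1,3) bbb: {C}
  cell(2,4) bbb: {C}
  cell(0,3) abbb: {S}
  cell(1,4) bbbb: {X4}  orig:{}
  cell(0,4) abbbb: {S}

S ∈ T[0,4] ⇒ YES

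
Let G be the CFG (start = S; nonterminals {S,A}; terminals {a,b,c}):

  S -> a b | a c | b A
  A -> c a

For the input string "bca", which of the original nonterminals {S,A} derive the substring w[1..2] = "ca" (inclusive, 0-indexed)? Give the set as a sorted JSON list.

CNF form of G:
  S -> T1 T0 | T1 T2 | T2 A
  A -> T0 T1
  T0 -> c
  T1 -> a
  T2 -> b

CYK table (by increasing span) — only the sub-triangle for w[1..2]:
  T[1,1] 'c' = {T0}  orig:{}
  T[2,2] 'a' = {T1}  orig:{}
  T[1,2] 'ca' = {A}

Original NTs in T[1,2] deriving "ca": ["A"]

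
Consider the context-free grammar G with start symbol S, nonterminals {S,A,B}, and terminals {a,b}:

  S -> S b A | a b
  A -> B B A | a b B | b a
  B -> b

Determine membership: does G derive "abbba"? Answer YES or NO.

Convert to CNF:
  S -> S X4 | T0 T1
  A -> B X2 | T0 X3 | T1 T0
  B -> b
  T0 -> a
  T1 -> b
  X2 -> B A
  X3 -> T1 B
  X4 -> T1 A

Fill CYK table bottom-up:
  cell(0,0) a: {T0}  orig:{}
  cell(1,1) b: {B,T1}  orig:{B}
  cell(2,2) b: {B,T1}  orig:{B}
  cell(3,3) b: {B,T1}  orig:{B}
  cell(4,4) a: {T0}  orig:{}
  cell(0,1) ab: {S}
  cell(1,2) bb: {X3}  orig:{}
  cell(2,3) bb: {X3}  orig:{}
  cell(3,4) ba: {A}
  cell(0,2) abb: {A}
  cell(1,3) bbb: ∅
  cell(2,4) bba: {X2,X4}  orig:{}
  cell(0,3) abbb: ∅
  cell(1,4) bbba: {A}
  cell(0,4) abbba: {S}

S ∈ T[0,4] ⇒ YES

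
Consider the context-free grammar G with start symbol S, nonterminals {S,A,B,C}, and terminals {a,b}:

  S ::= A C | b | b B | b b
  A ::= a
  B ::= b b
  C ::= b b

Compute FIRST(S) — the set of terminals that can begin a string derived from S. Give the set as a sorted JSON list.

FIRST sets, iterate to fixpoint:
iter 1:
  A via A→a: +{a}
  B via B→b b: +{b}
  C via C→b b: +{b}
  S via S→A C: +{a}
  S via S→b: +{b}
  FIRST[S]={a,b}  FIRST[A]={a}  FIRST[B]={b}  FIRST[C]={b}
iter 2: (stable)
  FIRST[S]={a,b}  FIRST[A]={a}  FIRST[B]={b}  FIRST[C]={b}

FIRST(S) = ["a", "b"]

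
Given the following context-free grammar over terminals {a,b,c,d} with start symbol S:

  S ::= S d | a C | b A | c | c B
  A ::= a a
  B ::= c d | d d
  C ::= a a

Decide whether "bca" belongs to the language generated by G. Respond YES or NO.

Convert to CNF:
  S -> S T2 | T0 C | T1 B | T3 A | c
  A -> T0 T0
  B -> T1 T2 | T2 T2
  C -> T0 T0
  T0 -> a
  T1 -> c
  T2 -> d
  T3 -> b

CYK fill:
  cell(0,0) b: {T3}  orig:{}
  cell(1,1) c: {S,T1}  orig:{S}
  cell(2,2) a: {T0}  orig:{}
  cell(0,1) bc: ∅
  cell(1,2) ca: ∅
  cell(0,2) bca: ∅

S ∉ T[0,2] ⇒ NO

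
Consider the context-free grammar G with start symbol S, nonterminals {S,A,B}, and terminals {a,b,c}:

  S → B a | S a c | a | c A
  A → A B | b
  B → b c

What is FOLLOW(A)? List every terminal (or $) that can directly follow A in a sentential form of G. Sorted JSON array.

Compute FIRST by fixpoint:
round 1:
  A via A→b: +{b}
  B via B→b c: +{b}
  S via S→B a: +{b}
  S via S→a: +{a}
  S via S→c A: +{c}
  S: {a,b,c}  A: {b}  B: {b}
round 2: (no change)
  S: {a,b,c}  A: {b}  B: {b}

Compute FOLLOW by fixpoint:
initialize: $ ∈ FOLLOW(S)
[1]
  A→A B: FOLLOW(A) ⊇ FIRST(B) = {b}; new: +{b}
  A→A B: FOLLOW(B) ⊇ FOLLOW(A) ⊇ {b}; new: +{b}
  S→B a: FOLLOW(B) ⊇ FIRST(a) = {a}; new: +{a}
  S→S a c: FOLLOW(S) ⊇ FIRST(a) = {a}; new: +{a}
  S→c A: FOLLOW(A) ⊇ FOLLOW(S) ⊇ {$,a}; new: +{$,a}
  FOLLOW(S)={$,a}  FOLLOW(A)={$,a,b}  FOLLOW(B)={a,b}
[2]
  A→A B: FOLLOW(B) ⊇ FOLLOW(A) ⊇ {$,a,b}; new: +{$}
  FOLLOW(S)={$,a}  FOLLOW(A)={$,a,b}  FOLLOW(B)={$,a,b}
[3] done
  FOLLOW(S)={$,a}  FOLLOW(A)={$,a,b}  FOLLOW(B)={$,a,b}

FOLLOW(A) = ["$", "a", "b"]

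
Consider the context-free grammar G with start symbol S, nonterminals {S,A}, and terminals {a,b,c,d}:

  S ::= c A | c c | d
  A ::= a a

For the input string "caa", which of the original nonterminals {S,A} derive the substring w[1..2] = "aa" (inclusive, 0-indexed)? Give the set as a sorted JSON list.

CNF form of G:
  S -> T1 A | T1 T1 | d
  A -> T0 T0
  T0 -> a
  T1 -> c

CYK fill (cells [i..j] with 1 ≤ i ≤ j ≤ 2 only):
  [1..1]={T0}  "a"  orig:{}
  [2..2]={T0}  "a"  orig:{}
  [1..2]={A}  "aa"

Original NTs in T[1,2] deriving "aa": ["A"]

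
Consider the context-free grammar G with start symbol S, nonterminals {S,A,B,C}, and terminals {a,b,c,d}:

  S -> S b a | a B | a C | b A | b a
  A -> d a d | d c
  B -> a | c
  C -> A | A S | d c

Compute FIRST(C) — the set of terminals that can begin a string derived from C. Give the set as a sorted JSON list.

FIRST sets, iterate to fixpoint:
round 1:
  A via A→d a d: +{d}
  B via B→a: +{a}
  B via B→c: +{c}
  C via C→A: +{d}
  S via S→a B: +{a}
  S via S→b A: +{b}
  S: {a,b}  A: {d}  B: {a,c}  C: {d}
round 2: (no change)
  S: {a,b}  A: {d}  B: {a,c}  C: {d}

FIRST(C) = ["d"]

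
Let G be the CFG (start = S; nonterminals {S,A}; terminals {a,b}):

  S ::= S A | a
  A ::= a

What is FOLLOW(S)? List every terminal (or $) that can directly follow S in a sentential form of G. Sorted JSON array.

FIRST iteration:
round 1:
  A via A→a: +{a}
  S via S→a: +{a}
  FIRST(S)={a}  FIRST(A)={a}
round 2: done
  FIRST(S)={a}  FIRST(A)={a}

FOLLOW iteration:
seed FOLLOW(S) with $
pass 1:
  S→S A: FOLLOW(S) ⊇ FIRST(A) = {a}; new: +{a}
  S→S A: FOLLOW(A) ⊇ FOLLOW(S) ⊇ {$,a}; new: +{$,a}
  FOLLOW[S]={$,a}  FOLLOW[A]={$,a}
pass 2: (stable)
  FOLLOW[S]={$,a}  FOLLOW[A]={$,a}

FOLLOW(S) = ["$", "a"]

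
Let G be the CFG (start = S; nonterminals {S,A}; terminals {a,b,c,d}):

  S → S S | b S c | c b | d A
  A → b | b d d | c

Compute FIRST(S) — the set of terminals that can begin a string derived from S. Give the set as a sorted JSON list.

Compute FIRST by fixpoint:
round 1:
  A via A→b: +{b}
  A via A→c: +{c}
  S via S→b S c: +{b}
  S via S→c b: +{c}
  S via S→d A: +{d}
  FIRST(S)={b,c,d}  FIRST(A)={b,c}
round 2: done
  FIRST(S)={b,c,d}  FIRST(A)={b,c}

FIRST(S) = ["b", "c", "d"]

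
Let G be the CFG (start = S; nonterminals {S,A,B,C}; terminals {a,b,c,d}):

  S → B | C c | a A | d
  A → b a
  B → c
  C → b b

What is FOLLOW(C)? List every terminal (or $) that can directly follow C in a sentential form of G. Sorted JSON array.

FIRST iteration:
round 1:
  A via A→b a: +{b}
  B via B→c: +{c}
  C via C→b b: +{b}
  S via S→B: +{c}
  S via S→C c: +{b}
  S via S→a A: +{a}
  S via S→d: +{d}
  FIRST[S]={a,b,c,d}  FIRST[A]={b}  FIRST[B]={c}  FIRST[C]={b}
round 2: (stable)
  FIRST[S]={a,b,c,d}  FIRST[A]={b}  FIRST[B]={c}  FIRST[C]={b}

FOLLOW iteration:
seed FOLLOW(S) with $
iter 1:
  S→B: FOLLOW(B) ⊇ FOLLOW(S) ⊇ {$}; new: +{$}
  S→C c: FOLLOW(C) ⊇ FIRST(c) = {c}; new: +{c}
  S→a A: FOLLOW(A) ⊇ FOLLOW(S) ⊇ {$}; new: +{$}
  FOLLOW[S]={$}  FOLLOW[A]={$}  FOLLOW[B]={$}  FOLLOW[C]={c}
iter 2: (no change)
  FOLLOW[S]={$}  FOLLOW[A]={$}  FOLLOW[B]={$}  FOLLOW[C]={c}

FOLLOW(C) = ["c"]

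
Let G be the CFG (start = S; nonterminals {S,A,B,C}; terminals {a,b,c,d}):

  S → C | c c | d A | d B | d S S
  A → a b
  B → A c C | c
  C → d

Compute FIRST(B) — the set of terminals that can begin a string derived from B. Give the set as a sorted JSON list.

FIRST sets, iterate to fixpoint:
iter 1:
  A via A→a b: +{a}
  B via B→A c C: +{a}
  B via B→c: +{c}
  C via C→d: +{d}
  S via S→C: +{d}
  S via S→c c: +{c}
  S: {c,d}  A: {a}  B: {a,c}  C: {d}
iter 2: (stable)
  S: {c,d}  A: {a}  B: {a,c}  C: {d}

FIRST(B) = ["a", "c"]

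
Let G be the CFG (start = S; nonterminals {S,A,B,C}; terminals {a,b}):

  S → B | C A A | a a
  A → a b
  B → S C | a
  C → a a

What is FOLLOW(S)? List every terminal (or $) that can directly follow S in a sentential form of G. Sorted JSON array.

FIRST sets, iterate to fixpoint:
iter 1:
  A via A→a b: +{a}
  B via B→a: +{a}
  C via C→a a: +{a}
  S via S→B: +{a}
  FIRST[S]={a}  FIRST[A]={a}  FIRST[B]={a}  FIRST[C]={a}
iter 2: done
  FIRST[S]={a}  FIRST[A]={a}  FIRST[B]={a}  FIRST[C]={a}

FOLLOW iteration:
initialize: $ ∈ FOLLOW(S)
pass 1:
  B→S C: FOLLOW(S) ⊇ FIRST(C) = {a}; new: +{a}
  S→B: FOLLOW(B) ⊇ FOLLOW(S) ⊇ {$,a}; new: +{$,a}
  S→C A A: FOLLOW(C) ⊇ FIRST(A) = {a}; new: +{a}
  S→C A A: FOLLOW(A) ⊇ FIRST(A) = {a}; new: +{a}
  S→C A A: FOLLOW(A) ⊇ FOLLOW(S) ⊇ {$,a}; new: +{$}
  FOLLOW(S)={$,a}  FOLLOW(A)={$,a}  FOLLOW(B)={$,a}  FOLLOW(C)={a}
pass 2:
  B→S C: FOLLOW(C) ⊇ FOLLOW(B) ⊇ {$,a}; new: +{$}
  FOLLOW(S)={$,a}  FOLLOW(A)={$,a}  FOLLOW(B)={$,a}  FOLLOW(C)={$,a}
pass 3: (stable)
  FOLLOW(S)={$,a}  FOLLOW(A)={$,a}  FOLLOW(B)={$,a}  FOLLOW(C)={$,a}

FOLLOW(S) = ["$", "a"]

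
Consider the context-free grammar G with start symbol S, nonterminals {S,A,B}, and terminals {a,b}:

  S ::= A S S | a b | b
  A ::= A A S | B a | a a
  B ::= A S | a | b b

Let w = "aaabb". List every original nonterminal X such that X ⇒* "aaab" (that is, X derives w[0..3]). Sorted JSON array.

Convert to CNF:
  S -> A X3 | T0 T1 | b
  A -> A X2 | B T0 | T0 T0
  B -> A S | T1 T1 | a
  T0 -> a
  T1 -> b
  X2 -> A S
  X3 -> S S

CYK fill (cells [i..j] with 0 ≤ i ≤ j ≤ 3 only):
  cell(0,0) a: {B,T0}  orig:{B}
  cell(1,1) a: {B,T0}  orig:{B}
  cell(2,2) a: {B,T0}  orig:{B}
  cell(3,3) b: {S,T1}  orig:{S}
  cell(0,1) aa: {A}
  cell(1,2) aa: {A}
  cell(2,3) ab: {S}
  cell(0,2) aaa: ∅
  cell(1,3) aab: {B,X2}  orig:{B}
  cell(0,3) aaab: {B,X2}  orig:{B}

Original NTs in T[0,3] deriving "aaab": ["B"]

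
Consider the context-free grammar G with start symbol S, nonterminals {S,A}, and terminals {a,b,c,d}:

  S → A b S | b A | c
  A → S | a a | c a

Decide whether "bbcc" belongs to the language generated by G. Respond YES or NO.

CNF form of G:
  S -> A X4 | T0 A | c
  A -> A X3 | T0 A | T1 T1 | T2 T1 | c
  T0 -> b
  T1 -> a
  T2 -> c
  X3 -> T0 S
  X4 -> T0 S

CYK table (by increasing span):
  cell(0,0) b: {T0}  orig:{}
  cell(1,1) b: {T0}  orig:{}
  cell(2,2) c: {A,S,T2}  orig:{A,S}
  cell(3,3) c: {A,S,T2}  orig:{A,S}
  cell(0,1) bb: ∅
  cell(1,2) bc: {A,S,X3,X4}  orig:{A,S}
  cell(2,3) cc: ∅
  cell(0,2) bbc: {A,S,X3,X4}  orig:{A,S}
  cell(1,3) bcc: ∅
  cell(0,3) bbcc: ∅

S ∉ T[0,3] ⇒ NO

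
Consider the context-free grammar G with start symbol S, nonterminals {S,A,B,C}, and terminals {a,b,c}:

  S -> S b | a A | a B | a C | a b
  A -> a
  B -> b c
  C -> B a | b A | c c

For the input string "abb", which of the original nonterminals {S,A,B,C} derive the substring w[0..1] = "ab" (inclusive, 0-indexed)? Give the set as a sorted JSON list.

CNF form of G:
  S -> S T0 | T2 A | T2 B | T2 C | T2 T0
  A -> a
  B -> T0 T1
  C -> B T2 | T0 A | T1 T1
  T0 -> b
  T1 -> c
  T2 -> a

Fill CYK table bottom-up — only the sub-triangle for w[0..1]:
  [0..0]={A,T2}  "a"  orig:{A}
  [1..1]={T0}  "b"  orig:{}
  [0..1]={S}  "ab"

Original NTs in T[0,1] deriving "ab": ["S"]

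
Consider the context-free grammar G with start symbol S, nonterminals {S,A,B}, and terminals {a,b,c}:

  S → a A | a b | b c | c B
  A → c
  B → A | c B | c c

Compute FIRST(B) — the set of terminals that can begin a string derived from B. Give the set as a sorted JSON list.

FIRST iteration:
pass 1:
  A via A→c: +{c}
  B via B→A: +{c}
  S via S→a A: +{a}
  S via S→b c: +{b}
  S via S→c B: +{c}
  FIRST[S]={a,b,c}  FIRST[A]={c}  FIRST[B]={c}
pass 2: done
  FIRST[S]={a,b,c}  FIRST[A]={c}  FIRST[B]={c}

FIRST(B) = ["c"]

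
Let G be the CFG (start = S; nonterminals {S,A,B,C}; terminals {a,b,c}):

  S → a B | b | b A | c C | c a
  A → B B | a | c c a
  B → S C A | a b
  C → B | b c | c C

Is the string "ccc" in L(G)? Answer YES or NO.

CNF form of G:
  S -> T0 C | T0 T1 | T1 B | T2 A | b
  A -> B B | T0 X3 | a
  B -> S X4 | T1 T2
  C -> S X5 | T0 C | T1 T2 | T2 T0
  T0 -> c
  T1 -> a
  T2 -> b
  X3 -> T0 T1
  X4 -> C A
  X5 -> C A

Fill CYK table bottom-up:
  [0..0]={T0}  "c"  orig:{}
  [1..1]={T0}  "c"  orig:{}
  [2..2]={T0}  "c"  orig:{}
  [0..1]=∅  "cc"
  [1..2]=∅  "cc"
  [0..2]=∅  "ccc"

S ∉ T[0,2] ⇒ NO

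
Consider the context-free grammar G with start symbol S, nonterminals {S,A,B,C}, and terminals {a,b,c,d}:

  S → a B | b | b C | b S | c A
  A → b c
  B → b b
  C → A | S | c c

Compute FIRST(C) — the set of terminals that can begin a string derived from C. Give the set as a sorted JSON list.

Compute FIRST by fixpoint:
pass 1:
  A via A→b c: +{b}
  B via B→b b: +{b}
  C via C→A: +{b}
  C via C→c c: +{c}
  S via S→a B: +{a}
  S via S→b: +{b}
  S via S→c A: +{c}
  FIRST(S)={a,b,c}  FIRST(A)={b}  FIRST(B)={b}  FIRST(C)={b,c}
pass 2:
  C via C→S: +{a}
  FIRST(S)={a,b,c}  FIRST(A)={b}  FIRST(B)={b}  FIRST(C)={a,b,c}
pass 3: done
  FIRST(S)={a,b,c}  FIRST(A)={b}  FIRST(B)={b}  FIRST(C)={a,b,c}

FIRST(C) = ["a", "b", "c"]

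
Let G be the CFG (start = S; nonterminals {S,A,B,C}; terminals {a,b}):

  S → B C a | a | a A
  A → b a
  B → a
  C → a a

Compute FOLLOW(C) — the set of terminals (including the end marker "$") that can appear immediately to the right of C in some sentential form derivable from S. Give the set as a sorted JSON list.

FIRST sets, iterate to fixpoint:
round 1:
  A via A→b a: +{b}
  B via B→a: +{a}
  C via C→a a: +{a}
  S via S→B C a: +{a}
  FIRST(S)={a}  FIRST(A)={b}  FIRST(B)={a}  FIRST(C)={a}
round 2: — fixpoint
  FIRST(S)={a}  FIRST(A)={b}  FIRST(B)={a}  FIRST(C)={a}

Compute FOLLOW by fixpoint:
seed FOLLOW(S) with $
iter 1:
  S→B C a: FOLLOW(B) ⊇ FIRST(C) = {a}; new: +{a}
  S→B C a: FOLLOW(C) ⊇ FIRST(a) = {a}; new: +{a}
  S→a A: FOLLOW(A) ⊇ FOLLOW(S) ⊇ {$}; new: +{$}
  FOLLOW[S]={$}  FOLLOW[A]={$}  FOLLOW[B]={a}  FOLLOW[C]={a}
iter 2: done
  FOLLOW[S]={$}  FOLLOW[A]={$}  FOLLOW[B]={a}  FOLLOW[C]={a}

FOLLOW(C) = ["a"]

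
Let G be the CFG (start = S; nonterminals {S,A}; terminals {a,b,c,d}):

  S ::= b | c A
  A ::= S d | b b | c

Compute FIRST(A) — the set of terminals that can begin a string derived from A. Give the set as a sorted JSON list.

FIRST iteration:
round 1:
  A via A→b b: +{b}
  A via A→c: +{c}
  S via S→b: +{b}
  S via S→c A: +{c}
  FIRST[S]={b,c}  FIRST[A]={b,c}
round 2: — fixpoint
  FIRST[S]={b,c}  FIRST[A]={b,c}

FIRST(A) = ["b", "c"]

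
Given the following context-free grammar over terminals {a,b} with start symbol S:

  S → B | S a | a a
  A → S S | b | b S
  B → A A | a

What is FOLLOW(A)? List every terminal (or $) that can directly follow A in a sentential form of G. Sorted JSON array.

FIRST iteration:
iter 1:
  A via A→b: +{b}
  B via B→A A: +{b}
  B via B→a: +{a}
  S via S→B: +{a,b}
  FIRST[S]={a,b}  FIRST[A]={b}  FIRST[B]={a,b}
iter 2:
  A via A→S S: +{a}
  FIRST[S]={a,b}  FIRST[A]={a,b}  FIRST[B]={a,b}
iter 3: — fixpoint
  FIRST[S]={a,b}  FIRST[A]={a,b}  FIRST[B]={a,b}

Compute FOLLOW by fixpoint:
initialize: $ ∈ FOLLOW(S)
pass 1:
  A→S S: FOLLOW(S) ⊇ FIRST(S) = {a,b}; new: +{a,b}
  B→A A: FOLLOW(A) ⊇ FIRST(A) = {a,b}; new: +{a,b}
  S→B: FOLLOW(B) ⊇ FOLLOW(S) ⊇ {$,a,b}; new: +{$,a,b}
  S: {$,a,b}  A: {a,b}  B: {$,a,b}
pass 2:
  B→A A: FOLLOW(A) ⊇ FOLLOW(B) ⊇ {$,a,b}; new: +{$}
  S: {$,a,b}  A: {$,a,b}  B: {$,a,b}
pass 3: done
  S: {$,a,b}  A: {$,a,b}  B: {$,a,b}

FOLLOW(A) = ["$", "a", "b"]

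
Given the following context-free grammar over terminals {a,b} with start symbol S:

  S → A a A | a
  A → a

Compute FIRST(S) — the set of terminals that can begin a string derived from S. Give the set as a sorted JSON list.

Compute FIRST by fixpoint:
[1]
  A via A→a: +{a}
  S via S→A a A: +{a}
  FIRST[S]={a}  FIRST[A]={a}
[2] (stable)
  FIRST[S]={a}  FIRST[A]={a}

FIRST(S) = ["a"]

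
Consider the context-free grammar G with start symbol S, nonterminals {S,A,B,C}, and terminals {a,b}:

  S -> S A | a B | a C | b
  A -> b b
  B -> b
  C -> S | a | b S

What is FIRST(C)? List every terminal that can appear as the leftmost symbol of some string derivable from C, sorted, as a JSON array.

Compute FIRST by fixpoint:
[1]
  A via A→b b: +{b}
  B via B→b: +{b}
  C via C→a: +{a}
  C via C→b S: +{b}
  S via S→a B: +{a}
  S via S→b: +{b}
  FIRST[S]={a,b}  FIRST[A]={b}  FIRST[B]={b}  FIRST[C]={a,b}
[2] (no change)
  FIRST[S]={a,b}  FIRST[A]={b}  FIRST[B]={b}  FIRST[C]={a,b}

FIRST(C) = ["a", "b"]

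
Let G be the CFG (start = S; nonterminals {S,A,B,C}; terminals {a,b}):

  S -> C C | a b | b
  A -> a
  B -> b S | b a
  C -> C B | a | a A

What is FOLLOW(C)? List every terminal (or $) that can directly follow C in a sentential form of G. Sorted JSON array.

Compute FIRST by fixpoint:
pass 1:
  A via A→a: +{a}
  B via B→b S: +{b}
  C via C→a: +{a}
  S via S→C C: +{a}
  S via S→b: +{b}
  FIRST(S)={a,b}  FIRST(A)={a}  FIRST(B)={b}  FIRST(C)={a}
pass 2: (stable)
  FIRST(S)={a,b}  FIRST(A)={a}  FIRST(B)={b}  FIRST(C)={a}

FOLLOW sets:
initialize: $ ∈ FOLLOW(S)
round 1:
  C→C B: FOLLOW(C) ⊇ FIRST(B) = {b}; new: +{b}
  C→C B: FOLLOW(B) ⊇ FOLLOW(C) ⊇ {b}; new: +{b}
  C→a A: FOLLOW(A) ⊇ FOLLOW(C) ⊇ {b}; new: +{b}
  S→C C: FOLLOW(C) ⊇ FIRST(C) = {a}; new: +{a}
  S→C C: FOLLOW(C) ⊇ FOLLOW(S) ⊇ {$}; new: +{$}
  FOLLOW(S)={$}  FOLLOW(A)={b}  FOLLOW(B)={b}  FOLLOW(C)={$,a,b}
round 2:
  B→b S: FOLLOW(S) ⊇ FOLLOW(B) ⊇ {b}; new: +{b}
  C→C B: FOLLOW(B) ⊇ FOLLOW(C) ⊇ {$,a,b}; new: +{$,a}
  C→a A: FOLLOW(A) ⊇ FOLLOW(C) ⊇ {$,a,b}; new: +{$,a}
  FOLLOW(S)={$,b}  FOLLOW(A)={$,a,b}  FOLLOW(B)={$,a,b}  FOLLOW(C)={$,a,b}
round 3:
  B→b S: FOLLOW(S) ⊇ FOLLOW(B) ⊇ {$,a,b}; new: +{a}
  FOLLOW(S)={$,a,b}  FOLLOW(A)={$,a,b}  FOLLOW(B)={$,a,b}  FOLLOW(C)={$,a,b}
round 4: done
  FOLLOW(S)={$,a,b}  FOLLOW(A)={$,a,b}  FOLLOW(B)={$,a,b}  FOLLOW(C)={$,a,b}

FOLLOW(C) = ["$", "a", "b"]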